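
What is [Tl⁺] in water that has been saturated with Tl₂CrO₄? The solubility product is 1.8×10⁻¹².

1.5×10⁻⁴ M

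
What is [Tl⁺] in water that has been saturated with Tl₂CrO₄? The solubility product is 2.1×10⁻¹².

1.6×10⁻⁴ M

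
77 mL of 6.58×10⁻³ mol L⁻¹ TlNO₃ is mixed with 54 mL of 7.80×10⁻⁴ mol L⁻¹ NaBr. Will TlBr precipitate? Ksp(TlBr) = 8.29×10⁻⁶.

The combined volume is 131 mL.
[Tl⁺] = (6.58×10⁻³)(77)/131 = 3.87×10⁻³ mol L⁻¹
[Br⁻] = (7.80×10⁻⁴)(54)/131 = 3.22×10⁻⁴ mol L⁻¹
Q = [Tl⁺][Br⁻] = 1.24×10⁻⁶
Q < Ksp (1.24×10⁻⁶ vs 8.29×10⁻⁶); the solution remains unsaturated and no precipitate forms.

No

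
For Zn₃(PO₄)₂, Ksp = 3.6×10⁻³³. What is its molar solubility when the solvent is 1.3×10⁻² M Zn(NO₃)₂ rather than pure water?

Zn₃(PO₄)₂(s) ⇌ 3 Zn²⁺(aq) + 2 PO₄³⁻(aq)
Zn²⁺ is already present at 1.3×10⁻² M. If s mol/L of Zn₃(PO₄)₂ dissolves, [PO₄³⁻] = 2s while [Zn²⁺] ≈ 1.3×10⁻² M.
Ksp = [Zn²⁺]^3[PO₄³⁻]^2 = (1.3×10⁻²)^3(2s)^2
(2s)^2 = 3.6×10⁻³³ / (1.3×10⁻²)^3 = 1.6×10⁻²⁷
s = 2.0×10⁻¹⁴ M

2.0×10⁻¹⁴ M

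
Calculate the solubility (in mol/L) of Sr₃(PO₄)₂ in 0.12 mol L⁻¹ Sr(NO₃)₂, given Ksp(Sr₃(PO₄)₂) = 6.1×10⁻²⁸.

3.0×10⁻¹³ M

Sr₃(PO₄)₂(s) ⇌ 3 Sr²⁺(aq) + 2 PO₄³⁻(aq)
The solution already contains Sr²⁺ at 0.12 mol L⁻¹. Let s be the molar solubility of Sr₃(PO₄)₂.
[Sr²⁺] ≈ 0.12 mol L⁻¹ (common ion dominates); [PO₄³⁻] = 2s.
Ksp = [Sr²⁺]^3[PO₄³⁻]^2 = (0.12)^3(2s)^2
(2s)^2 = 6.1×10⁻²⁸ / (0.12)^3 = 3.5×10⁻²⁵
s = 3.0×10⁻¹³ mol L⁻¹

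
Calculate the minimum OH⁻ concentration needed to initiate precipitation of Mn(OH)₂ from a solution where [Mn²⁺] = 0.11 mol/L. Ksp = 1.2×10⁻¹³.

1.0×10⁻⁶ M

Precipitation of each salt begins when its ion product equals Ksp.
Mn(OH)₂(s) ⇌ Mn²⁺(aq) + 2 OH⁻(aq)
Ksp = [Mn²⁺][OH⁻]^2 = [OH⁻]^2(0.11)
[OH⁻]^2 = 1.2×10⁻¹³ / (0.11) = 1.1×10⁻¹²
[OH⁻] = 1.0×10⁻⁶ mol/L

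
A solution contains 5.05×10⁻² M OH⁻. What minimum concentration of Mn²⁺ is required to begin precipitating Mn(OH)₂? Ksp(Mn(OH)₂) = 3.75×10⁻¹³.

A salt starts to precipitate once the ion product Q reaches its Ksp.
Mn(OH)₂(s) ⇌ Mn²⁺(aq) + 2 OH⁻(aq)
Ksp = [Mn²⁺][OH⁻]^2 = [Mn²⁺](5.05×10⁻²)^2
[Mn²⁺] = 3.75×10⁻¹³ / (5.05×10⁻²)^2 = 1.47×10⁻¹⁰
[Mn²⁺] = 1.47×10⁻¹⁰ M

1.47×10⁻¹⁰ M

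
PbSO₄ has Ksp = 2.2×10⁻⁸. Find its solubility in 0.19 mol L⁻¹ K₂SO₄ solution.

PbSO₄(s) ⇌ Pb²⁺(aq) + SO₄²⁻(aq)
With SO₄²⁻ already at 0.19 mol L⁻¹ and s small, take [SO₄²⁻] ≈ 0.19 mol L⁻¹ and [Pb²⁺] = s.
Ksp = [Pb²⁺][SO₄²⁻] = s(0.19)
s = 2.2×10⁻⁸ / (0.19) = 1.2×10⁻⁷
s = 1.2×10⁻⁷ mol L⁻¹

1.2×10⁻⁷ M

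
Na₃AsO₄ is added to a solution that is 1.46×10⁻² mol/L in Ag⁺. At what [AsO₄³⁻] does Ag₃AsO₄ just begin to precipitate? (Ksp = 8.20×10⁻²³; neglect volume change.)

A salt starts to precipitate once the ion product Q reaches its Ksp.
Ag₃AsO₄(s) ⇌ 3 Ag⁺(aq) + AsO₄³⁻(aq)
Ksp = [Ag⁺]^3[AsO₄³⁻] = [AsO₄³⁻](1.46×10⁻²)^3
[AsO₄³⁻] = 8.20×10⁻²³ / (1.46×10⁻²)^3 = 2.63×10⁻¹⁷
[AsO₄³⁻] = 2.63×10⁻¹⁷ mol/L

2.63×10⁻¹⁷ M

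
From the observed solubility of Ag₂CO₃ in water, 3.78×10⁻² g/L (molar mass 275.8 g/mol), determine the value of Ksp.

Ksp = 1.03×10⁻¹¹

Convert to molarity: s = 3.78×10⁻² / 275.8 = 1.3706×10⁻⁴ mol/L
Ag₂CO₃(s) ⇌ 2 Ag⁺(aq) + CO₃²⁻(aq)
For each mole of Ag₂CO₃ that dissolves per liter, [Ag⁺] = 2s and [CO₃²⁻] = s; let s denote this solubility.
Ksp = [Ag⁺]^2[CO₃²⁻] = (2s)^2 · s = 4s^3
Ksp = 4 × (1.3706×10⁻⁴)^3 = 1.03×10⁻¹¹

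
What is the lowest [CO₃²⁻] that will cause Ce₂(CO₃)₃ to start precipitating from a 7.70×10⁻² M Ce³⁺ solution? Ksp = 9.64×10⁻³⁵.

2.53×10⁻¹¹ M

Precipitation of each salt begins when its ion product equals Ksp.
Ce₂(CO₃)₃(s) ⇌ 2 Ce³⁺(aq) + 3 CO₃²⁻(aq)
Ksp = [Ce³⁺]^2[CO₃²⁻]^3 = [CO₃²⁻]^3(7.70×10⁻²)^2
[CO₃²⁻]^3 = 9.64×10⁻³⁵ / (7.70×10⁻²)^2 = 1.63×10⁻³²
[CO₃²⁻] = 2.53×10⁻¹¹ M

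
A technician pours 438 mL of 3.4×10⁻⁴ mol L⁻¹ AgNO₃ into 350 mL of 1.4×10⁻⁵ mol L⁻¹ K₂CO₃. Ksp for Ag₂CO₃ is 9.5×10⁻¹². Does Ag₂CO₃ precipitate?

No

The combined volume is 788 mL.
[Ag⁺] = (3.4×10⁻⁴)(438)/788 = 1.9×10⁻⁴ mol L⁻¹
[CO₃²⁻] = (1.4×10⁻⁵)(350)/788 = 6.2×10⁻⁶ mol L⁻¹
Q = [Ag⁺]^2[CO₃²⁻] = 2.2×10⁻¹³
Since Q (2.2×10⁻¹³) is less than Ksp (9.5×10⁻¹²), no Ag₂CO₃ precipitates.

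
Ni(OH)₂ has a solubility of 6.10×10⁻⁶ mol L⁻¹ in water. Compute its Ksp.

Ni(OH)₂(s) ⇌ Ni²⁺(aq) + 2 OH⁻(aq)
With molar solubility s: [Ni²⁺] = s, [OH⁻] = 2s.
Ksp = [Ni²⁺][OH⁻]^2 = s · (2s)^2 = 4s^3
Ksp = 4 × (6.10×10⁻⁶)^3 = 9.08×10⁻¹⁶

Ksp = 9.08×10⁻¹⁶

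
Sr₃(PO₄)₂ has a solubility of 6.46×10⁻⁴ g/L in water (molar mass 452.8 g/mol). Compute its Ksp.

s = (6.46×10⁻⁴ g L⁻¹)/(452.8 g mol⁻¹) = 1.4267×10⁻⁶ M
Sr₃(PO₄)₂(s) ⇌ 3 Sr²⁺(aq) + 2 PO₄³⁻(aq)
If s mol/L of Sr₃(PO₄)₂ dissolves, [Sr²⁺] = 3s and [PO₄³⁻] = 2s.
Ksp = [Sr²⁺]^3[PO₄³⁻]^2 = (3s)^3 · (2s)^2 = 108s^5
Ksp = 108 × (1.4267×10⁻⁶)^5 = 6.38×10⁻²⁸

Ksp = 6.38×10⁻²⁸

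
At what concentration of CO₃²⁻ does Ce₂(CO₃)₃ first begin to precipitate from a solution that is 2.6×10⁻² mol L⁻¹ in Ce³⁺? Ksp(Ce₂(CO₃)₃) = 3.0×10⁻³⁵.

3.5×10⁻¹¹ M

The threshold for precipitation is Q = Ksp.
Ce₂(CO₃)₃(s) ⇌ 2 Ce³⁺(aq) + 3 CO₃²⁻(aq)
Ksp = [Ce³⁺]^2[CO₃²⁻]^3 = [CO₃²⁻]^3(2.6×10⁻²)^2
[CO₃²⁻]^3 = 3.0×10⁻³⁵ / (2.6×10⁻²)^2 = 4.4×10⁻³²
[CO₃²⁻] = 3.5×10⁻¹¹ mol L⁻¹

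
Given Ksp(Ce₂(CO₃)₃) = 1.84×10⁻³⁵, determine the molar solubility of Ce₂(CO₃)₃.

Ce₂(CO₃)₃(s) ⇌ 2 Ce³⁺(aq) + 3 CO₃²⁻(aq)
Let s be the molar solubility. Then [Ce³⁺] = 2s and [CO₃²⁻] = 3s.
Ksp = [Ce³⁺]^2[CO₃²⁻]^3 = (2s)^2 · (3s)^3 = 108s^5
108s^5 = 1.84×10⁻³⁵  ⇒  s^5 = 1.70×10⁻³⁷
s = (1.70×10⁻³⁷)^(1/5) = 4.43×10⁻⁸ mol/L

4.43×10⁻⁸ M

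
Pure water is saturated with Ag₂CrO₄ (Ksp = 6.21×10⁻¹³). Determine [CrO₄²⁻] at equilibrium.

5.37×10⁻⁵ M

Ag₂CrO₄(s) ⇌ 2 Ag⁺(aq) + CrO₄²⁻(aq)
Call the molar solubility s, so that [Ag⁺] = 2s and [CrO₄²⁻] = s.
Ksp = [Ag⁺]^2[CrO₄²⁻] = (2s)^2 · s = 4s^3 = 6.21×10⁻¹³
s = 5.37×10⁻⁵ mol L⁻¹
[CrO₄²⁻] = s = 5.37×10⁻⁵ mol L⁻¹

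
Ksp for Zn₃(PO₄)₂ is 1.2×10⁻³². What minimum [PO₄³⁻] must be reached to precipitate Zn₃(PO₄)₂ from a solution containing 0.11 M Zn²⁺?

3.0×10⁻¹⁵ M

Precipitation of each salt begins when its ion product equals Ksp.
Zn₃(PO₄)₂(s) ⇌ 3 Zn²⁺(aq) + 2 PO₄³⁻(aq)
Ksp = [Zn²⁺]^3[PO₄³⁻]^2 = [PO₄³⁻]^2(0.11)^3
[PO₄³⁻]^2 = 1.2×10⁻³² / (0.11)^3 = 9.0×10⁻³⁰
[PO₄³⁻] = 3.0×10⁻¹⁵ M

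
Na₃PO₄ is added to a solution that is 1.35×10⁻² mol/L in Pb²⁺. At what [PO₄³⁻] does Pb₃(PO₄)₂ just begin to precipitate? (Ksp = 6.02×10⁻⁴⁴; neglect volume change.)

A salt starts to precipitate once the ion product Q reaches its Ksp.
Pb₃(PO₄)₂(s) ⇌ 3 Pb²⁺(aq) + 2 PO₄³⁻(aq)
Ksp = [Pb²⁺]^3[PO₄³⁻]^2 = [PO₄³⁻]^2(1.35×10⁻²)^3
[PO₄³⁻]^2 = 6.02×10⁻⁴⁴ / (1.35×10⁻²)^3 = 2.45×10⁻³⁸
[PO₄³⁻] = 1.56×10⁻¹⁹ mol/L

1.56×10⁻¹⁹ M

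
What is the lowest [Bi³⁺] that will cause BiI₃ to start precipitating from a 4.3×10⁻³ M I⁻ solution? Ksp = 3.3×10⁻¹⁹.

Each salt precipitates once Q = Ksp for that salt.
BiI₃(s) ⇌ Bi³⁺(aq) + 3 I⁻(aq)
Ksp = [Bi³⁺][I⁻]^3 = [Bi³⁺](4.3×10⁻³)^3
[Bi³⁺] = 3.3×10⁻¹⁹ / (4.3×10⁻³)^3 = 4.2×10⁻¹²
[Bi³⁺] = 4.2×10⁻¹² M

4.2×10⁻¹² M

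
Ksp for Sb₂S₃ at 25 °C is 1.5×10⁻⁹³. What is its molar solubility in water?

Sb₂S₃(s) ⇌ 2 Sb³⁺(aq) + 3 S²⁻(aq)
Call the molar solubility s, so that [Sb³⁺] = 2s and [S²⁻] = 3s.
Ksp = [Sb³⁺]^2[S²⁻]^3 = (2s)^2 · (3s)^3 = 108s^5
108s^5 = 1.5×10⁻⁹³  ⇒  s^5 = 1.4×10⁻⁹⁵
s = (1.4×10⁻⁹⁵)^(1/5) = 1.1×10⁻¹⁹ mol/L

1.1×10⁻¹⁹ M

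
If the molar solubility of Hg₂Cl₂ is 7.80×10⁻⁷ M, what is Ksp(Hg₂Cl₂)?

Hg₂Cl₂(s) ⇌ Hg₂²⁺(aq) + 2 Cl⁻(aq)
Call the molar solubility s, so that [Hg₂²⁺] = s and [Cl⁻] = 2s.
Ksp = [Hg₂²⁺][Cl⁻]^2 = s · (2s)^2 = 4s^3
Ksp = 4 × (7.80×10⁻⁷)^3 = 1.90×10⁻¹⁸

Ksp = 1.90×10⁻¹⁸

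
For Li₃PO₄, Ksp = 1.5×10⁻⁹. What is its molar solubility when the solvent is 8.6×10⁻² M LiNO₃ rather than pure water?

2.4×10⁻⁶ M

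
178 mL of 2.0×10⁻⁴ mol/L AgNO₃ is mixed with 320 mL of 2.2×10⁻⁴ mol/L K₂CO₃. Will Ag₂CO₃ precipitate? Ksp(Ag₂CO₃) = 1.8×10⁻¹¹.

No

After mixing, V = 178 mL + 320 mL = 498 mL.
[Ag⁺] = (2.0×10⁻⁴)(178)/498 = 7.1×10⁻⁵ mol/L
[CO₃²⁻] = (2.2×10⁻⁴)(320)/498 = 1.4×10⁻⁴ mol/L
Q = [Ag⁺]^2[CO₃²⁻] = 7.2×10⁻¹³
Q = 7.2×10⁻¹³ < Ksp = 1.8×10⁻¹¹, so the solution is unsaturated and no precipitate forms.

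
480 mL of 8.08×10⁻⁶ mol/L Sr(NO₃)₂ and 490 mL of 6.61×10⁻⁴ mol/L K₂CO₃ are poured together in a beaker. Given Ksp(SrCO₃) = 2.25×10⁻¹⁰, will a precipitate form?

Yes

Total volume after mixing = 480 + 490 = 970 mL.
[Sr²⁺] = (8.08×10⁻⁶)(480)/970 = 4.00×10⁻⁶ mol/L
[CO₃²⁻] = (6.61×10⁻⁴)(490)/970 = 3.34×10⁻⁴ mol/L
Q = [Sr²⁺][CO₃²⁻] = 1.34×10⁻⁹
Since Q (1.34×10⁻⁹) exceeds Ksp (2.25×10⁻¹⁰), SrCO₃ will precipitate.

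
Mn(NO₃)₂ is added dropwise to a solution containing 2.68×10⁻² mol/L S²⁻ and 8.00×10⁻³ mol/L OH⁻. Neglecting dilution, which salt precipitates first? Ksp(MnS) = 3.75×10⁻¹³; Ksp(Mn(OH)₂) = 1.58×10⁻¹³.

MnS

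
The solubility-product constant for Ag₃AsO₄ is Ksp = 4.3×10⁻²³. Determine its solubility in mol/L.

Ag₃AsO₄(s) ⇌ 3 Ag⁺(aq) + AsO₄³⁻(aq)
Call the molar solubility s, so that [Ag⁺] = 3s and [AsO₄³⁻] = s.
Ksp = [Ag⁺]^3[AsO₄³⁻] = (3s)^3 · s = 27s^4
27s^4 = 4.3×10⁻²³  ⇒  s^4 = 1.6×10⁻²⁴
Taking the 4th root, s = 1.1×10⁻⁶ mol L⁻¹.

1.1×10⁻⁶ M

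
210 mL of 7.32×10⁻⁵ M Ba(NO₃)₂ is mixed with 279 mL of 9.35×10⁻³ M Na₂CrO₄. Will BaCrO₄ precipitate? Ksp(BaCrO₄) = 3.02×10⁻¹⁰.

After mixing, V = 210 mL + 279 mL = 489 mL.
[Ba²⁺] = (7.32×10⁻⁵)(210)/489 = 3.14×10⁻⁵ M
[CrO₄²⁻] = (9.35×10⁻³)(279)/489 = 5.33×10⁻³ M
Q = [Ba²⁺][CrO₄²⁻] = 1.68×10⁻⁷
Because Q > Ksp (1.68×10⁻⁷ vs 3.02×10⁻¹⁰), a precipitate of BaCrO₄ forms.

Yes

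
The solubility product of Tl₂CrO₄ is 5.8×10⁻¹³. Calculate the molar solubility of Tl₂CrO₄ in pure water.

5.3×10⁻⁵ M

Tl₂CrO₄(s) ⇌ 2 Tl⁺(aq) + CrO₄²⁻(aq)
If s mol/L of Tl₂CrO₄ dissolves, [Tl⁺] = 2s and [CrO₄²⁻] = s.
Ksp = [Tl⁺]^2[CrO₄²⁻] = (2s)^2 · s = 4s^3
4s^3 = 5.8×10⁻¹³  ⇒  s^3 = 1.5×10⁻¹³
s = (1.5×10⁻¹³)^(1/3) = 5.3×10⁻⁵ mol L⁻¹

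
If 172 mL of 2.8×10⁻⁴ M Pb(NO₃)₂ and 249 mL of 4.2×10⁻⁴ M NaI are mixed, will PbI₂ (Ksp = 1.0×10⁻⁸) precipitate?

No

Total volume after mixing = 172 + 249 = 421 mL.
[Pb²⁺] = (2.8×10⁻⁴)(172)/421 = 1.1×10⁻⁴ M
[I⁻] = (4.2×10⁻⁴)(249)/421 = 2.5×10⁻⁴ M
Q = [Pb²⁺][I⁻]^2 = 7.1×10⁻¹²
Since Q (7.1×10⁻¹²) is less than Ksp (1.0×10⁻⁸), no PbI₂ precipitates.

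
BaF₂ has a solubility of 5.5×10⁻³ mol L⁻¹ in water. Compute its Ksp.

Ksp = 6.7×10⁻⁷

BaF₂(s) ⇌ Ba²⁺(aq) + 2 F⁻(aq)
Let s be the molar solubility. Then [Ba²⁺] = s and [F⁻] = 2s.
Ksp = [Ba²⁺][F⁻]^2 = s · (2s)^2 = 4s^3
Ksp = 4 × (5.5×10⁻³)^3 = 6.7×10⁻⁷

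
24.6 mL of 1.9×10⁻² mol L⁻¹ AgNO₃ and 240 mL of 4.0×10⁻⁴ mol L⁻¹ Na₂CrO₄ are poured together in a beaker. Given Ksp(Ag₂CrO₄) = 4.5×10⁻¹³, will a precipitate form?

Yes

After mixing, V = 24.6 mL + 240 mL = 264.6 mL.
[Ag⁺] = (1.9×10⁻²)(24.6)/264.6 = 1.8×10⁻³ mol L⁻¹
[CrO₄²⁻] = (4.0×10⁻⁴)(240)/264.6 = 3.6×10⁻⁴ mol L⁻¹
Q = [Ag⁺]^2[CrO₄²⁻] = 1.1×10⁻⁹
Since Q (1.1×10⁻⁹) exceeds Ksp (4.5×10⁻¹³), Ag₂CrO₄ will precipitate.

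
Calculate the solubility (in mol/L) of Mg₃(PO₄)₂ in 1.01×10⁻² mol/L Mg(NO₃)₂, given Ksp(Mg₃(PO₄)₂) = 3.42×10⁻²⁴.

9.11×10⁻¹⁰ M

Mg₃(PO₄)₂(s) ⇌ 3 Mg²⁺(aq) + 2 PO₄³⁻(aq)
Let s be the solubility of Mg₃(PO₄)₂ here. The common ion gives [Mg²⁺] ≈ 1.01×10⁻² mol/L, and [PO₄³⁻] = 2s.
Ksp = [Mg²⁺]^3[PO₄³⁻]^2 = (1.01×10⁻²)^3(2s)^2
(2s)^2 = 3.42×10⁻²⁴ / (1.01×10⁻²)^3 = 3.32×10⁻¹⁸
s = 9.11×10⁻¹⁰ mol/L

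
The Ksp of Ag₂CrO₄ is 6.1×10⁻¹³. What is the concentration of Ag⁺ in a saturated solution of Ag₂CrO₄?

Ag₂CrO₄(s) ⇌ 2 Ag⁺(aq) + CrO₄²⁻(aq)
Let s be the molar solubility. Then [Ag⁺] = 2s and [CrO₄²⁻] = s.
Ksp = [Ag⁺]^2[CrO₄²⁻] = (2s)^2 · s = 4s^3 = 6.1×10⁻¹³
s = 5.3×10⁻⁵ mol/L
[Ag⁺] = 2s = 1.1×10⁻⁴ mol/L

1.1×10⁻⁴ M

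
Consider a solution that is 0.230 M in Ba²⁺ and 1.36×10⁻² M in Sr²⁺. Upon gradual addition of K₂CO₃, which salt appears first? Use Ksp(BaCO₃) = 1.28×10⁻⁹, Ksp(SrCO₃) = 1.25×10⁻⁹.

BaCO₃

Each salt precipitates once Q = Ksp for that salt.
For BaCO₃: [CO₃²⁻] = (Ksp/[Ba²⁺]) = 5.57×10⁻⁹ M
For SrCO₃: [CO₃²⁻] = (Ksp/[Sr²⁺]) = 9.19×10⁻⁸ M
The smaller threshold [CO₃²⁻] is reached first, so BaCO₃ precipitates first.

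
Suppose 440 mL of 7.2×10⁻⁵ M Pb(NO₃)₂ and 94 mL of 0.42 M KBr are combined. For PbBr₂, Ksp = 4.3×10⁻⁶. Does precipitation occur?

Total volume after mixing = 440 + 94 = 534 mL.
[Pb²⁺] = (7.2×10⁻⁵)(440)/534 = 5.9×10⁻⁵ M
[Br⁻] = (0.42)(94)/534 = 7.4×10⁻² M
Q = [Pb²⁺][Br⁻]^2 = 3.2×10⁻⁷
Q = 3.2×10⁻⁷ < Ksp = 4.3×10⁻⁶, so the solution is unsaturated and no precipitate forms.

No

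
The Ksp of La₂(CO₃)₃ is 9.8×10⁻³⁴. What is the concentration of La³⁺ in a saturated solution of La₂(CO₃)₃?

2.0×10⁻⁷ M

La₂(CO₃)₃(s) ⇌ 2 La³⁺(aq) + 3 CO₃²⁻(aq)
If s mol/L of La₂(CO₃)₃ dissolves, [La³⁺] = 2s and [CO₃²⁻] = 3s.
Ksp = [La³⁺]^2[CO₃²⁻]^3 = (2s)^2 · (3s)^3 = 108s^5 = 9.8×10⁻³⁴
s = 9.8×10⁻⁸ M
[La³⁺] = 2s = 2.0×10⁻⁷ M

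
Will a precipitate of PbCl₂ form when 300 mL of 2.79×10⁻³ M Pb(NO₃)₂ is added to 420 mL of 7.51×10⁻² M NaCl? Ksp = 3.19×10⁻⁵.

No

Total volume after mixing = 300 + 420 = 720 mL.
[Pb²⁺] = (2.79×10⁻³)(300)/720 = 1.16×10⁻³ M
[Cl⁻] = (7.51×10⁻²)(420)/720 = 4.38×10⁻² M
Q = [Pb²⁺][Cl⁻]^2 = 2.23×10⁻⁶
Since Q (2.23×10⁻⁶) is less than Ksp (3.19×10⁻⁵), no PbCl₂ precipitates.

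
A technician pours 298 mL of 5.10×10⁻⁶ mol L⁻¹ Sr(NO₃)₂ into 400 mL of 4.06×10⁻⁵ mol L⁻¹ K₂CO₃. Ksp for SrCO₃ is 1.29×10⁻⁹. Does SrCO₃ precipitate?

The combined volume is 698 mL.
[Sr²⁺] = (5.10×10⁻⁶)(298)/698 = 2.18×10⁻⁶ mol L⁻¹
[CO₃²⁻] = (4.06×10⁻⁵)(400)/698 = 2.33×10⁻⁵ mol L⁻¹
Q = [Sr²⁺][CO₃²⁻] = 5.07×10⁻¹¹
Q = 5.07×10⁻¹¹ < Ksp = 1.29×10⁻⁹, so the solution is unsaturated and no precipitate forms.

No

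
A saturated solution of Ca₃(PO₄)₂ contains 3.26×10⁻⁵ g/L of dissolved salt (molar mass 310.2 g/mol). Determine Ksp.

Ksp = 1.38×10⁻³³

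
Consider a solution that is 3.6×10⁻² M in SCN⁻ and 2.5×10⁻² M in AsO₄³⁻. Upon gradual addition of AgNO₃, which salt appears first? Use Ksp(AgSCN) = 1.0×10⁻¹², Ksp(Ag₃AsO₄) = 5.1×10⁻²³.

AgSCN

A salt starts to precipitate once the ion product Q reaches its Ksp.
For AgSCN: [Ag⁺] = (Ksp/[SCN⁻]) = 2.8×10⁻¹¹ M
For Ag₃AsO₄: [Ag⁺] = (Ksp/[AsO₄³⁻])^(1/3) = 1.3×10⁻⁷ M
Since AgSCN needs less Ag⁺ to reach saturation, it precipitates first.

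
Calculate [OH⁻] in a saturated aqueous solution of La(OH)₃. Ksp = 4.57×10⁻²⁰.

1.92×10⁻⁵ M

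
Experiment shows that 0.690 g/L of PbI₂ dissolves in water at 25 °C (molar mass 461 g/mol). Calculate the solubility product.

Ksp = 1.34×10⁻⁸

Molar solubility s = (0.690 g/L) / (461 g/mol) = 1.4967×10⁻³ mol/L
PbI₂(s) ⇌ Pb²⁺(aq) + 2 I⁻(aq)
Let s be the molar solubility. Then [Pb²⁺] = s and [I⁻] = 2s.
Ksp = [Pb²⁺][I⁻]^2 = s · (2s)^2 = 4s^3
Ksp = 4 × (1.4967×10⁻³)^3 = 1.34×10⁻⁸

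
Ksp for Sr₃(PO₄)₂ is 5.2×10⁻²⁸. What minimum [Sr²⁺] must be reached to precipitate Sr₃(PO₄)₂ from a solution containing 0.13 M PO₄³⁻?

3.1×10⁻⁹ M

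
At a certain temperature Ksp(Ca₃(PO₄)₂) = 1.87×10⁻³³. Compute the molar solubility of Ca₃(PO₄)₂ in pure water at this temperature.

1.12×10⁻⁷ M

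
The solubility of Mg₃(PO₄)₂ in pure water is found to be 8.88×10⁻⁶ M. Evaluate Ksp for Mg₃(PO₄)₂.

Ksp = 5.96×10⁻²⁴

Mg₃(PO₄)₂(s) ⇌ 3 Mg²⁺(aq) + 2 PO₄³⁻(aq)
Call the molar solubility s, so that [Mg²⁺] = 3s and [PO₄³⁻] = 2s.
Ksp = [Mg²⁺]^3[PO₄³⁻]^2 = (3s)^3 · (2s)^2 = 108s^5
Ksp = 108 × (8.88×10⁻⁶)^5 = 5.96×10⁻²⁴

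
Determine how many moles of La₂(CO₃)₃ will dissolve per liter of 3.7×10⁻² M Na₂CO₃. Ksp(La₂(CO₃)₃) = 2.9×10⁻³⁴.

La₂(CO₃)₃(s) ⇌ 2 La³⁺(aq) + 3 CO₃²⁻(aq)
Let s be the solubility of La₂(CO₃)₃ here. The common ion gives [CO₃²⁻] ≈ 3.7×10⁻² M, and [La³⁺] = 2s.
Ksp = [La³⁺]^2[CO₃²⁻]^3 = (2s)^2(3.7×10⁻²)^3
(2s)^2 = 2.9×10⁻³⁴ / (3.7×10⁻²)^3 = 5.7×10⁻³⁰
s = 1.2×10⁻¹⁵ M

1.2×10⁻¹⁵ M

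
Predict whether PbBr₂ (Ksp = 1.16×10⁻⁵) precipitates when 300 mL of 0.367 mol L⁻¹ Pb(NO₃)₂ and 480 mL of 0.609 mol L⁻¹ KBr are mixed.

Yes

Total volume after mixing = 300 + 480 = 780 mL.
[Pb²⁺] = (0.367)(300)/780 = 0.141 mol L⁻¹
[Br⁻] = (0.609)(480)/780 = 0.375 mol L⁻¹
Q = [Pb²⁺][Br⁻]^2 = 1.98×10⁻²
Because Q > Ksp (1.98×10⁻² vs 1.16×10⁻⁵), a precipitate of PbBr₂ forms.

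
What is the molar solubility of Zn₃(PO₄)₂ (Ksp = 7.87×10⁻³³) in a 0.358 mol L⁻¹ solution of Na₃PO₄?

1.32×10⁻¹¹ M

Zn₃(PO₄)₂(s) ⇌ 3 Zn²⁺(aq) + 2 PO₄³⁻(aq)
Let s be the solubility of Zn₃(PO₄)₂ here. The common ion gives [PO₄³⁻] ≈ 0.358 mol L⁻¹, and [Zn²⁺] = 3s.
Ksp = [Zn²⁺]^3[PO₄³⁻]^2 = (3s)^3(0.358)^2
(3s)^3 = 7.87×10⁻³³ / (0.358)^2 = 6.14×10⁻³²
s = 1.32×10⁻¹¹ mol L⁻¹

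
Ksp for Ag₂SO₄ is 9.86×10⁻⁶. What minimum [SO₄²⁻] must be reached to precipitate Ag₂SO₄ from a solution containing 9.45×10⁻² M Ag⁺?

1.10×10⁻³ M

A salt starts to precipitate once the ion product Q reaches its Ksp.
Ag₂SO₄(s) ⇌ 2 Ag⁺(aq) + SO₄²⁻(aq)
Ksp = [Ag⁺]^2[SO₄²⁻] = [SO₄²⁻](9.45×10⁻²)^2
[SO₄²⁻] = 9.86×10⁻⁶ / (9.45×10⁻²)^2 = 1.10×10⁻³
[SO₄²⁻] = 1.10×10⁻³ M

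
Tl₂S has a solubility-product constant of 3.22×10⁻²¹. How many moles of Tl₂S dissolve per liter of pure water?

9.30×10⁻⁸ M

Tl₂S(s) ⇌ 2 Tl⁺(aq) + S²⁻(aq)
With molar solubility s: [Tl⁺] = 2s, [S²⁻] = s.
Ksp = [Tl⁺]^2[S²⁻] = (2s)^2 · s = 4s^3
4s^3 = 3.22×10⁻²¹  ⇒  s^3 = 8.05×10⁻²²
Taking the 3rd root, s = 9.30×10⁻⁸ mol L⁻¹.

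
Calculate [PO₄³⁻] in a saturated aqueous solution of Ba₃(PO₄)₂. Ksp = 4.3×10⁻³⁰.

Ba₃(PO₄)₂(s) ⇌ 3 Ba²⁺(aq) + 2 PO₄³⁻(aq)
Call the molar solubility s, so that [Ba²⁺] = 3s and [PO₄³⁻] = 2s.
Ksp = [Ba²⁺]^3[PO₄³⁻]^2 = (3s)^3 · (2s)^2 = 108s^5 = 4.3×10⁻³⁰
s = 5.2×10⁻⁷ mol/L
[PO₄³⁻] = 2s = 1.0×10⁻⁶ mol/L

1.0×10⁻⁶ M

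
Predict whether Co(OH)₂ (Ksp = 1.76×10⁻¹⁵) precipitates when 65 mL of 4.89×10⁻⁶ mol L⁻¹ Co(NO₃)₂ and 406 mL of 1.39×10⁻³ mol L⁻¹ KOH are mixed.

Yes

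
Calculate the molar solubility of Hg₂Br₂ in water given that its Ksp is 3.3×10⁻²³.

Hg₂Br₂(s) ⇌ Hg₂²⁺(aq) + 2 Br⁻(aq)
For each mole of Hg₂Br₂ that dissolves per liter, [Hg₂²⁺] = s and [Br⁻] = 2s; let s denote this solubility.
Ksp = [Hg₂²⁺][Br⁻]^2 = s · (2s)^2 = 4s^3
4s^3 = 3.3×10⁻²³  ⇒  s^3 = 8.3×10⁻²⁴
s = (8.3×10⁻²⁴)^(1/3) = 2.0×10⁻⁸ mol L⁻¹

2.0×10⁻⁸ M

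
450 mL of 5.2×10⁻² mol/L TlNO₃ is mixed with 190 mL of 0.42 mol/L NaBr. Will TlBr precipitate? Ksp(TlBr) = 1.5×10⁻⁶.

Yes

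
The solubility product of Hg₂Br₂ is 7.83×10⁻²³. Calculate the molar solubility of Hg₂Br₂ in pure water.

Hg₂Br₂(s) ⇌ Hg₂²⁺(aq) + 2 Br⁻(aq)
Call the molar solubility s, so that [Hg₂²⁺] = s and [Br⁻] = 2s.
Ksp = [Hg₂²⁺][Br⁻]^2 = s · (2s)^2 = 4s^3
4s^3 = 7.83×10⁻²³  ⇒  s^3 = 1.96×10⁻²³
Taking the 3rd root, s = 2.70×10⁻⁸ mol/L.

2.70×10⁻⁸ M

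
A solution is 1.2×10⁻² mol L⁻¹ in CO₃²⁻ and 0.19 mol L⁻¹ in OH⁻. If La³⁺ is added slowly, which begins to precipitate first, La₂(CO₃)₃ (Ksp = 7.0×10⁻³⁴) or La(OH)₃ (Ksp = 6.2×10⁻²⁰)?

A salt starts to precipitate once the ion product Q reaches its Ksp.
For La₂(CO₃)₃: [La³⁺] = (Ksp/[CO₃²⁻]^3)^(1/2) = 2.0×10⁻¹⁴ mol L⁻¹
For La(OH)₃: [La³⁺] = (Ksp/[OH⁻]^3) = 9.0×10⁻¹⁸ mol L⁻¹
Since La(OH)₃ needs less La³⁺ to reach saturation, it precipitates first.

La(OH)₃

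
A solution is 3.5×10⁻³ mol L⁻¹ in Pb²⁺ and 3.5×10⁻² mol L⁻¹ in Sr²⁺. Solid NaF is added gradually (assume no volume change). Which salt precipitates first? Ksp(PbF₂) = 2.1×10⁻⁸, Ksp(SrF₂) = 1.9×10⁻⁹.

Precipitation begins when Q = Ksp.
For PbF₂: [F⁻] = (Ksp/[Pb²⁺])^(1/2) = 2.4×10⁻³ mol L⁻¹
For SrF₂: [F⁻] = (Ksp/[Sr²⁺])^(1/2) = 2.3×10⁻⁴ mol L⁻¹
Since SrF₂ needs less F⁻ to reach saturation, it precipitates first.

SrF₂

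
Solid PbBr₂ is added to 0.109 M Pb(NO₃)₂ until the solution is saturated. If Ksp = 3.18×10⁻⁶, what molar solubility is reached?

PbBr₂(s) ⇌ Pb²⁺(aq) + 2 Br⁻(aq)
Let s be the solubility of PbBr₂ here. The common ion gives [Pb²⁺] ≈ 0.109 M, and [Br⁻] = 2s.
Ksp = [Pb²⁺][Br⁻]^2 = (0.109)(2s)^2
(2s)^2 = 3.18×10⁻⁶ / (0.109) = 2.92×10⁻⁵
s = 2.70×10⁻³ M

2.70×10⁻³ M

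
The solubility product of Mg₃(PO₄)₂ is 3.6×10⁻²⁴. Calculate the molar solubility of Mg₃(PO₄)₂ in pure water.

8.0×10⁻⁶ M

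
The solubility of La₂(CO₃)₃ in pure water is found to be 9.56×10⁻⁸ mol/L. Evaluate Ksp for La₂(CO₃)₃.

Ksp = 8.62×10⁻³⁴

La₂(CO₃)₃(s) ⇌ 2 La³⁺(aq) + 3 CO₃²⁻(aq)
Call the molar solubility s, so that [La³⁺] = 2s and [CO₃²⁻] = 3s.
Ksp = [La³⁺]^2[CO₃²⁻]^3 = (2s)^2 · (3s)^3 = 108s^5
Ksp = 108 × (9.56×10⁻⁸)^5 = 8.62×10⁻³⁴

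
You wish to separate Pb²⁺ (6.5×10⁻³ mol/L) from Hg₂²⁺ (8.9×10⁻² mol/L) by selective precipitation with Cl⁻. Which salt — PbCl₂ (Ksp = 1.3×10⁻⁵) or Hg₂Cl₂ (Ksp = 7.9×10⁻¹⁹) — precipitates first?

A salt starts to precipitate once the ion product Q reaches its Ksp.
For PbCl₂: [Cl⁻] = (Ksp/[Pb²⁺])^(1/2) = 4.5×10⁻² mol/L
For Hg₂Cl₂: [Cl⁻] = (Ksp/[Hg₂²⁺])^(1/2) = 3.0×10⁻⁹ mol/L
Hg₂Cl₂ requires the lower [Cl⁻], so it precipitates first.

Hg₂Cl₂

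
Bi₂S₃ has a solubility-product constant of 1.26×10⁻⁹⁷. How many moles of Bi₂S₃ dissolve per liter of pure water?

1.63×10⁻²⁰ M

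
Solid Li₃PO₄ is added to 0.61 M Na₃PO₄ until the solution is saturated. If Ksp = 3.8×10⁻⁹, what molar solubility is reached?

6.1×10⁻⁴ M

Li₃PO₄(s) ⇌ 3 Li⁺(aq) + PO₄³⁻(aq)
With PO₄³⁻ already at 0.61 M and s small, take [PO₄³⁻] ≈ 0.61 M and [Li⁺] = 3s.
Ksp = [Li⁺]^3[PO₄³⁻] = (3s)^3(0.61)
(3s)^3 = 3.8×10⁻⁹ / (0.61) = 6.2×10⁻⁹
s = 6.1×10⁻⁴ M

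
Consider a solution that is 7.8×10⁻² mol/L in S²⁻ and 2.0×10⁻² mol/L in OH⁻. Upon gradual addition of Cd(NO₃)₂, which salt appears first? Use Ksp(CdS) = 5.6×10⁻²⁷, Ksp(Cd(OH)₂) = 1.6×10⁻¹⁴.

Precipitation begins when Q = Ksp.
For CdS: [Cd²⁺] = (Ksp/[S²⁻]) = 7.2×10⁻²⁶ mol/L
For Cd(OH)₂: [Cd²⁺] = (Ksp/[OH⁻]^2) = 4.0×10⁻¹¹ mol/L
CdS requires the lower [Cd²⁺], so it precipitates first.

CdS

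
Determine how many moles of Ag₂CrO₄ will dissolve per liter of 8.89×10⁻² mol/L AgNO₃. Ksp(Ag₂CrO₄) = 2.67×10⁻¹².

3.38×10⁻¹⁰ M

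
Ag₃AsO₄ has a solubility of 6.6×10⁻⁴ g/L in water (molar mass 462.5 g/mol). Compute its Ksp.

Ksp = 1.1×10⁻²²

Molar solubility s = (6.6×10⁻⁴ g/L) / (462.5 g/mol) = 1.427×10⁻⁶ mol/L
Ag₃AsO₄(s) ⇌ 3 Ag⁺(aq) + AsO₄³⁻(aq)
Let s be the molar solubility. Then [Ag⁺] = 3s and [AsO₄³⁻] = s.
Ksp = [Ag⁺]^3[AsO₄³⁻] = (3s)^3 · s = 27s^4
Ksp = 27 × (1.427×10⁻⁶)^4 = 1.1×10⁻²²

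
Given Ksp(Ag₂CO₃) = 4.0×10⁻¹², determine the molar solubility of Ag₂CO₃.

Ag₂CO₃(s) ⇌ 2 Ag⁺(aq) + CO₃²⁻(aq)
If s mol/L of Ag₂CO₃ dissolves, [Ag⁺] = 2s and [CO₃²⁻] = s.
Ksp = [Ag⁺]^2[CO₃²⁻] = (2s)^2 · s = 4s^3
4s^3 = 4.0×10⁻¹²  ⇒  s^3 = 1.0×10⁻¹²
s = 1.0×10⁻⁴ M

1.0×10⁻⁴ M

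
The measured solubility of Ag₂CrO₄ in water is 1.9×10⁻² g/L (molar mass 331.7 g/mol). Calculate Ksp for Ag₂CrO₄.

Convert to molarity: s = 1.9×10⁻² / 331.7 = 5.728×10⁻⁵ mol/L
Ag₂CrO₄(s) ⇌ 2 Ag⁺(aq) + CrO₄²⁻(aq)
With molar solubility s: [Ag⁺] = 2s, [CrO₄²⁻] = s.
Ksp = [Ag⁺]^2[CrO₄²⁻] = (2s)^2 · s = 4s^3
Ksp = 4 × (5.728×10⁻⁵)^3 = 7.5×10⁻¹³

Ksp = 7.5×10⁻¹³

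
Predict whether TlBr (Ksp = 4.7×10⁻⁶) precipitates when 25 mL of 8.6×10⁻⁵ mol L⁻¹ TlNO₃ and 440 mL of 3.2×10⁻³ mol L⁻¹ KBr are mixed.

After mixing, V = 25 mL + 440 mL = 465 mL.
[Tl⁺] = (8.6×10⁻⁵)(25)/465 = 4.6×10⁻⁶ mol L⁻¹
[Br⁻] = (3.2×10⁻³)(440)/465 = 3.0×10⁻³ mol L⁻¹
Q = [Tl⁺][Br⁻] = 1.4×10⁻⁸
Since Q (1.4×10⁻⁸) is less than Ksp (4.7×10⁻⁶), no TlBr precipitates.

No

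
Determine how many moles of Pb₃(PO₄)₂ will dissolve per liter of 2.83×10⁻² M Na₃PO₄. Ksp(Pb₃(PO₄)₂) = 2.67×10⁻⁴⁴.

Pb₃(PO₄)₂(s) ⇌ 3 Pb²⁺(aq) + 2 PO₄³⁻(aq)
The solution already contains PO₄³⁻ at 2.83×10⁻² M. Let s be the molar solubility of Pb₃(PO₄)₂.
[PO₄³⁻] ≈ 2.83×10⁻² M (common ion dominates); [Pb²⁺] = 3s.
Ksp = [Pb²⁺]^3[PO₄³⁻]^2 = (3s)^3(2.83×10⁻²)^2
(3s)^3 = 2.67×10⁻⁴⁴ / (2.83×10⁻²)^2 = 3.33×10⁻⁴¹
s = 1.07×10⁻¹⁴ M

1.07×10⁻¹⁴ M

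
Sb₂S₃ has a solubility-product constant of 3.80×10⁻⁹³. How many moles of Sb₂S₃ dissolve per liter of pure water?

1.29×10⁻¹⁹ M

Sb₂S₃(s) ⇌ 2 Sb³⁺(aq) + 3 S²⁻(aq)
Let s be the molar solubility. Then [Sb³⁺] = 2s and [S²⁻] = 3s.
Ksp = [Sb³⁺]^2[S²⁻]^3 = (2s)^2 · (3s)^3 = 108s^5
108s^5 = 3.80×10⁻⁹³  ⇒  s^5 = 3.52×10⁻⁹⁵
s = (3.52×10⁻⁹⁵)^(1/5) = 1.29×10⁻¹⁹ M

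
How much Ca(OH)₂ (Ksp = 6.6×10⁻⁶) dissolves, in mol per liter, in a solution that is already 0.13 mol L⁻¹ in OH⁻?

Ca(OH)₂(s) ⇌ Ca²⁺(aq) + 2 OH⁻(aq)
The solution already contains OH⁻ at 0.13 mol L⁻¹. Let s be the molar solubility of Ca(OH)₂.
[OH⁻] ≈ 0.13 mol L⁻¹ (common ion dominates); [Ca²⁺] = s.
Ksp = [Ca²⁺][OH⁻]^2 = s(0.13)^2
s = 6.6×10⁻⁶ / (0.13)^2 = 3.9×10⁻⁴
s = 3.9×10⁻⁴ mol L⁻¹

3.9×10⁻⁴ M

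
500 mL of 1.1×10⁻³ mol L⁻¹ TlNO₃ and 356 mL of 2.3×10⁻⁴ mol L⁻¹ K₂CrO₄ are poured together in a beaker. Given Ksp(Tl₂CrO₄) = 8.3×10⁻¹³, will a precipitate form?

The combined volume is 856 mL.
[Tl⁺] = (1.1×10⁻³)(500)/856 = 6.4×10⁻⁴ mol L⁻¹
[CrO₄²⁻] = (2.3×10⁻⁴)(356)/856 = 9.6×10⁻⁵ mol L⁻¹
Q = [Tl⁺]^2[CrO₄²⁻] = 3.9×10⁻¹¹
Q = 3.9×10⁻¹¹ > Ksp = 8.3×10⁻¹³, so the solution is supersaturated and Tl₂CrO₄ precipitates.

Yes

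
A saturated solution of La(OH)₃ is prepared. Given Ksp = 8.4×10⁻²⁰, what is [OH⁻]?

La(OH)₃(s) ⇌ La³⁺(aq) + 3 OH⁻(aq)
Let s be the molar solubility. Then [La³⁺] = s and [OH⁻] = 3s.
Ksp = [La³⁺][OH⁻]^3 = s · (3s)^3 = 27s^4 = 8.4×10⁻²⁰
s = 7.5×10⁻⁶ mol/L
[OH⁻] = 3s = 2.2×10⁻⁵ mol/L

2.2×10⁻⁵ M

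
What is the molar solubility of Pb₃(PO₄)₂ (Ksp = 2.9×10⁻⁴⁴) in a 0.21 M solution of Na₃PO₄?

2.9×10⁻¹⁵ M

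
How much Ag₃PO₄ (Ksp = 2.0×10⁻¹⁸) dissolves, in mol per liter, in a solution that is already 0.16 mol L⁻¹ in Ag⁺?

Ag₃PO₄(s) ⇌ 3 Ag⁺(aq) + PO₄³⁻(aq)
Let s be the solubility of Ag₃PO₄ here. The common ion gives [Ag⁺] ≈ 0.16 mol L⁻¹, and [PO₄³⁻] = s.
Ksp = [Ag⁺]^3[PO₄³⁻] = (0.16)^3s
s = 2.0×10⁻¹⁸ / (0.16)^3 = 4.9×10⁻¹⁶
s = 4.9×10⁻¹⁶ mol L⁻¹

4.9×10⁻¹⁶ M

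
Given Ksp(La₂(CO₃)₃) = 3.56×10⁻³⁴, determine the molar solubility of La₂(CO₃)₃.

8.01×10⁻⁸ M

La₂(CO₃)₃(s) ⇌ 2 La³⁺(aq) + 3 CO₃²⁻(aq)
If s mol/L of La₂(CO₃)₃ dissolves, [La³⁺] = 2s and [CO₃²⁻] = 3s.
Ksp = [La³⁺]^2[CO₃²⁻]^3 = (2s)^2 · (3s)^3 = 108s^5
108s^5 = 3.56×10⁻³⁴  ⇒  s^5 = 3.30×10⁻³⁶
Taking the 5th root, s = 8.01×10⁻⁸ mol L⁻¹.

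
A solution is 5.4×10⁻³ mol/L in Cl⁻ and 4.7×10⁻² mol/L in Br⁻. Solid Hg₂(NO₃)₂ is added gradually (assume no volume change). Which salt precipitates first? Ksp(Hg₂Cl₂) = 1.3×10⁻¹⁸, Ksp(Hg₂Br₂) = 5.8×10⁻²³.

Hg₂Br₂

Precipitation of each salt begins when its ion product equals Ksp.
For Hg₂Cl₂: [Hg₂²⁺] = (Ksp/[Cl⁻]^2) = 4.5×10⁻¹⁴ mol/L
For Hg₂Br₂: [Hg₂²⁺] = (Ksp/[Br⁻]^2) = 2.6×10⁻²⁰ mol/L
The smaller threshold [Hg₂²⁺] is reached first, so Hg₂Br₂ precipitates first.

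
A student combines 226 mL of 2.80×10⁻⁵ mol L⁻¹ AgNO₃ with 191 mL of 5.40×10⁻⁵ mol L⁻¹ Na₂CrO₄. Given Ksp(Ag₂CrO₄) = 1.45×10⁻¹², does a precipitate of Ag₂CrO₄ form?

The combined volume is 417 mL.
[Ag⁺] = (2.80×10⁻⁵)(226)/417 = 1.52×10⁻⁵ mol L⁻¹
[CrO₄²⁻] = (5.40×10⁻⁵)(191)/417 = 2.47×10⁻⁵ mol L⁻¹
Q = [Ag⁺]^2[CrO₄²⁻] = 5.70×10⁻¹⁵
Q = 5.70×10⁻¹⁵ < Ksp = 1.45×10⁻¹², so the solution is unsaturated and no precipitate forms.

No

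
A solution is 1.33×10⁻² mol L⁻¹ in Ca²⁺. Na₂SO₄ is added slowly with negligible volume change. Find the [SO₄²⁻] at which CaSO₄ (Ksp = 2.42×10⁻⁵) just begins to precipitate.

1.82×10⁻³ M

Each salt precipitates once Q = Ksp for that salt.
CaSO₄(s) ⇌ Ca²⁺(aq) + SO₄²⁻(aq)
Ksp = [Ca²⁺][SO₄²⁻] = [SO₄²⁻](1.33×10⁻²)
[SO₄²⁻] = 2.42×10⁻⁵ / (1.33×10⁻²) = 1.82×10⁻³
[SO₄²⁻] = 1.82×10⁻³ mol L⁻¹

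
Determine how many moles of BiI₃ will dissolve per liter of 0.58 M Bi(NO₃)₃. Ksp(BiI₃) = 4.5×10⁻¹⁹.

3.1×10⁻⁷ M

BiI₃(s) ⇌ Bi³⁺(aq) + 3 I⁻(aq)
With Bi³⁺ already at 0.58 M and s small, take [Bi³⁺] ≈ 0.58 M and [I⁻] = 3s.
Ksp = [Bi³⁺][I⁻]^3 = (0.58)(3s)^3
(3s)^3 = 4.5×10⁻¹⁹ / (0.58) = 7.8×10⁻¹⁹
s = 3.1×10⁻⁷ M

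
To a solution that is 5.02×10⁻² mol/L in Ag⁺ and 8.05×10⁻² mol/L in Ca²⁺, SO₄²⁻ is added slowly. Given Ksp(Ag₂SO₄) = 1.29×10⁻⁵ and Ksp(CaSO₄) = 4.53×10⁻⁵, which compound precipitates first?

CaSO₄

Precipitation of each salt begins when its ion product equals Ksp.
For Ag₂SO₄: [SO₄²⁻] = (Ksp/[Ag⁺]^2) = 5.12×10⁻³ mol/L
For CaSO₄: [SO₄²⁻] = (Ksp/[Ca²⁺]) = 5.63×10⁻⁴ mol/L
Since CaSO₄ needs less SO₄²⁻ to reach saturation, it precipitates first.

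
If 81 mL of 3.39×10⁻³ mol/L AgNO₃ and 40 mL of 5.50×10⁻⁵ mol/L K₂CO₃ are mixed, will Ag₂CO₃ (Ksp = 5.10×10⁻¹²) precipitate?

Yes

The combined volume is 121 mL.
[Ag⁺] = (3.39×10⁻³)(81)/121 = 2.27×10⁻³ mol/L
[CO₃²⁻] = (5.50×10⁻⁵)(40)/121 = 1.82×10⁻⁵ mol/L
Q = [Ag⁺]^2[CO₃²⁻] = 9.36×10⁻¹¹
Because Q > Ksp (9.36×10⁻¹¹ vs 5.10×10⁻¹²), a precipitate of Ag₂CO₃ forms.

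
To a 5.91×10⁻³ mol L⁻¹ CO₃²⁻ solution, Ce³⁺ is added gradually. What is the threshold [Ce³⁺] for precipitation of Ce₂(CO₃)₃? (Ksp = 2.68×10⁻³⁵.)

A salt starts to precipitate once the ion product Q reaches its Ksp.
Ce₂(CO₃)₃(s) ⇌ 2 Ce³⁺(aq) + 3 CO₃²⁻(aq)
Ksp = [Ce³⁺]^2[CO₃²⁻]^3 = [Ce³⁺]^2(5.91×10⁻³)^3
[Ce³⁺]^2 = 2.68×10⁻³⁵ / (5.91×10⁻³)^3 = 1.30×10⁻²⁸
[Ce³⁺] = 1.14×10⁻¹⁴ mol L⁻¹

1.14×10⁻¹⁴ M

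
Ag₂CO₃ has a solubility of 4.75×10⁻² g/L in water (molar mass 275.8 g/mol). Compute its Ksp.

Ksp = 2.04×10⁻¹¹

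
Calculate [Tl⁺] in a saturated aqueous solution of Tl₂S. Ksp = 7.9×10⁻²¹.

Tl₂S(s) ⇌ 2 Tl⁺(aq) + S²⁻(aq)
For each mole of Tl₂S that dissolves per liter, [Tl⁺] = 2s and [S²⁻] = s; let s denote this solubility.
Ksp = [Tl⁺]^2[S²⁻] = (2s)^2 · s = 4s^3 = 7.9×10⁻²¹
s = 1.3×10⁻⁷ mol/L
[Tl⁺] = 2s = 2.5×10⁻⁷ mol/L

2.5×10⁻⁷ M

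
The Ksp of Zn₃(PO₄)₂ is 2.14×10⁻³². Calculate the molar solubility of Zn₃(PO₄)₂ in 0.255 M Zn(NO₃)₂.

5.68×10⁻¹⁶ M

Zn₃(PO₄)₂(s) ⇌ 3 Zn²⁺(aq) + 2 PO₄³⁻(aq)
Zn²⁺ is already present at 0.255 M. If s mol/L of Zn₃(PO₄)₂ dissolves, [PO₄³⁻] = 2s while [Zn²⁺] ≈ 0.255 M.
Ksp = [Zn²⁺]^3[PO₄³⁻]^2 = (0.255)^3(2s)^2
(2s)^2 = 2.14×10⁻³² / (0.255)^3 = 1.29×10⁻³⁰
s = 5.68×10⁻¹⁶ M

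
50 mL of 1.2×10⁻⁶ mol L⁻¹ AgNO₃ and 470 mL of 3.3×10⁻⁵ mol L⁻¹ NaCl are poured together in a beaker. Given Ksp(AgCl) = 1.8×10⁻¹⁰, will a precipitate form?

No

After mixing, V = 50 mL + 470 mL = 520 mL.
[Ag⁺] = (1.2×10⁻⁶)(50)/520 = 1.2×10⁻⁷ mol L⁻¹
[Cl⁻] = (3.3×10⁻⁵)(470)/520 = 3.0×10⁻⁵ mol L⁻¹
Q = [Ag⁺][Cl⁻] = 3.4×10⁻¹²
Q < Ksp (3.4×10⁻¹² vs 1.8×10⁻¹⁰); the solution remains unsaturated and no precipitate forms.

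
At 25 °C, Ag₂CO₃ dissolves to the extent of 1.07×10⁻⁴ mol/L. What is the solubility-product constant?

Ksp = 4.90×10⁻¹²

Ag₂CO₃(s) ⇌ 2 Ag⁺(aq) + CO₃²⁻(aq)
For each mole of Ag₂CO₃ that dissolves per liter, [Ag⁺] = 2s and [CO₃²⁻] = s; let s denote this solubility.
Ksp = [Ag⁺]^2[CO₃²⁻] = (2s)^2 · s = 4s^3
Ksp = 4 × (1.07×10⁻⁴)^3 = 4.90×10⁻¹²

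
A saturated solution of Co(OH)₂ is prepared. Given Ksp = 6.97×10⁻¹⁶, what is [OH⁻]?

Co(OH)₂(s) ⇌ Co²⁺(aq) + 2 OH⁻(aq)
Let s be the molar solubility. Then [Co²⁺] = s and [OH⁻] = 2s.
Ksp = [Co²⁺][OH⁻]^2 = s · (2s)^2 = 4s^3 = 6.97×10⁻¹⁶
s = 5.59×10⁻⁶ M
[OH⁻] = 2s = 1.12×10⁻⁵ M

1.12×10⁻⁵ M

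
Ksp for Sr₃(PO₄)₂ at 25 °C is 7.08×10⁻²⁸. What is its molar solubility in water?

1.46×10⁻⁶ M

Sr₃(PO₄)₂(s) ⇌ 3 Sr²⁺(aq) + 2 PO₄³⁻(aq)
If s mol/L of Sr₃(PO₄)₂ dissolves, [Sr²⁺] = 3s and [PO₄³⁻] = 2s.
Ksp = [Sr²⁺]^3[PO₄³⁻]^2 = (3s)^3 · (2s)^2 = 108s^5
108s^5 = 7.08×10⁻²⁸  ⇒  s^5 = 6.56×10⁻³⁰
s = (6.56×10⁻³⁰)^(1/5) = 1.46×10⁻⁶ M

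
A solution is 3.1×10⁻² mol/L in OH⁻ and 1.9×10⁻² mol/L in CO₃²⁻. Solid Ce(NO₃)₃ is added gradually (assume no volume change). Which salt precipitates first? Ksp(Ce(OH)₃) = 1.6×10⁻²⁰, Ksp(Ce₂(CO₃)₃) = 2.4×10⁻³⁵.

Ce(OH)₃

Precipitation begins when Q = Ksp.
For Ce(OH)₃: [Ce³⁺] = (Ksp/[OH⁻]^3) = 5.4×10⁻¹⁶ mol/L
For Ce₂(CO₃)₃: [Ce³⁺] = (Ksp/[CO₃²⁻]^3)^(1/2) = 1.9×10⁻¹⁵ mol/L
Since Ce(OH)₃ needs less Ce³⁺ to reach saturation, it precipitates first.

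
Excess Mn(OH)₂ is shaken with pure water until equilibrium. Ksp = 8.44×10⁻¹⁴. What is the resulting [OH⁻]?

5.53×10⁻⁵ M

Mn(OH)₂(s) ⇌ Mn²⁺(aq) + 2 OH⁻(aq)
Call the molar solubility s, so that [Mn²⁺] = s and [OH⁻] = 2s.
Ksp = [Mn²⁺][OH⁻]^2 = s · (2s)^2 = 4s^3 = 8.44×10⁻¹⁴
s = 2.76×10⁻⁵ M
[OH⁻] = 2s = 5.53×10⁻⁵ M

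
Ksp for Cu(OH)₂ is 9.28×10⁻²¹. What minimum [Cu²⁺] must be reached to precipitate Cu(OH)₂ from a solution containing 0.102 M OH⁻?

Precipitation of each salt begins when its ion product equals Ksp.
Cu(OH)₂(s) ⇌ Cu²⁺(aq) + 2 OH⁻(aq)
Ksp = [Cu²⁺][OH⁻]^2 = [Cu²⁺](0.102)^2
[Cu²⁺] = 9.28×10⁻²¹ / (0.102)^2 = 8.92×10⁻¹⁹
[Cu²⁺] = 8.92×10⁻¹⁹ M

8.92×10⁻¹⁹ M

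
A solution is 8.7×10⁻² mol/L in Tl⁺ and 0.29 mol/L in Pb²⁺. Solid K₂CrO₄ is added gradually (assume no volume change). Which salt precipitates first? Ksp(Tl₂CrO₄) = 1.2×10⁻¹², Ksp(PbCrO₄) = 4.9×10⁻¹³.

A salt starts to precipitate once the ion product Q reaches its Ksp.
For Tl₂CrO₄: [CrO₄²⁻] = (Ksp/[Tl⁺]^2) = 1.6×10⁻¹⁰ mol/L
For PbCrO₄: [CrO₄²⁻] = (Ksp/[Pb²⁺]) = 1.7×10⁻¹² mol/L
PbCrO₄ requires the lower [CrO₄²⁻], so it precipitates first.

PbCrO₄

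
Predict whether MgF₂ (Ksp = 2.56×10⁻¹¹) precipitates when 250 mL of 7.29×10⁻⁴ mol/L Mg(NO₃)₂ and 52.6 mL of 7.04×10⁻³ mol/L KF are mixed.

The combined volume is 302.6 mL.
[Mg²⁺] = (7.29×10⁻⁴)(250)/302.6 = 6.02×10⁻⁴ mol/L
[F⁻] = (7.04×10⁻³)(52.6)/302.6 = 1.22×10⁻³ mol/L
Q = [Mg²⁺][F⁻]^2 = 9.02×10⁻¹⁰
Because Q > Ksp (9.02×10⁻¹⁰ vs 2.56×10⁻¹¹), a precipitate of MgF₂ forms.

Yes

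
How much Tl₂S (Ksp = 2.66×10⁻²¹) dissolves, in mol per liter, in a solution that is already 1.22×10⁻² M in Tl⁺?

1.79×10⁻¹⁷ M

Tl₂S(s) ⇌ 2 Tl⁺(aq) + S²⁻(aq)
Let s be the solubility of Tl₂S here. The common ion gives [Tl⁺] ≈ 1.22×10⁻² M, and [S²⁻] = s.
Ksp = [Tl⁺]^2[S²⁻] = (1.22×10⁻²)^2s
s = 2.66×10⁻²¹ / (1.22×10⁻²)^2 = 1.79×10⁻¹⁷
s = 1.79×10⁻¹⁷ M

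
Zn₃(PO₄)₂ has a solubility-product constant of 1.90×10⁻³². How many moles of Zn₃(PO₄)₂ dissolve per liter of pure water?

1.77×10⁻⁷ M

Zn₃(PO₄)₂(s) ⇌ 3 Zn²⁺(aq) + 2 PO₄³⁻(aq)
If s mol/L of Zn₃(PO₄)₂ dissolves, [Zn²⁺] = 3s and [PO₄³⁻] = 2s.
Ksp = [Zn²⁺]^3[PO₄³⁻]^2 = (3s)^3 · (2s)^2 = 108s^5
108s^5 = 1.90×10⁻³²  ⇒  s^5 = 1.76×10⁻³⁴
s = (1.76×10⁻³⁴)^(1/5) = 1.77×10⁻⁷ mol/L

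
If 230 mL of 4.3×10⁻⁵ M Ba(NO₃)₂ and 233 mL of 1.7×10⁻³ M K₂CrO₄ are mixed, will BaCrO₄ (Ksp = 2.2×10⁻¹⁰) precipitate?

Yes

After mixing, V = 230 mL + 233 mL = 463 mL.
[Ba²⁺] = (4.3×10⁻⁵)(230)/463 = 2.1×10⁻⁵ M
[CrO₄²⁻] = (1.7×10⁻³)(233)/463 = 8.6×10⁻⁴ M
Q = [Ba²⁺][CrO₄²⁻] = 1.8×10⁻⁸
Because Q > Ksp (1.8×10⁻⁸ vs 2.2×10⁻¹⁰), a precipitate of BaCrO₄ forms.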